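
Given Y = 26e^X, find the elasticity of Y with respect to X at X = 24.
Elasticity = 24

Elasticity = (dY/dX) · (X/Y)

dY/dX = 26·e^X
At X = 24: dY/dX = 26·e^24, Y = 26·e^24

Elasticity = (26·e^24) · (24 / (26·e^24)) = 24

Interpretation: for a small percentage change in X, the percentage change in Y is approximately 24.00 times as large.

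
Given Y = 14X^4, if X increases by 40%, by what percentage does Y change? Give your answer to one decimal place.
284.2%

For Y = 14X^4:
If X → X(1 + 0.4)
Then Y → Y · (1 + 0.4)^4
     = Y · 3.8416

Percentage change = ((1 + 0.4)^4 − 1) × 100% ≈ 284.2%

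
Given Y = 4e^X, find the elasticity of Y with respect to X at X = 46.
Elasticity = 46

Elasticity = (dY/dX) · (X/Y)

dY/dX = 4·e^X
At X = 46: dY/dX = 4·e^46, Y = 4·e^46

Elasticity = (4·e^46) · (46 / (4·e^46)) = 46

Interpretation: for a small percentage change in X, the percentage change in Y is approximately 46.00 times as large.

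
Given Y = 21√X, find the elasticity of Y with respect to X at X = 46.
Elasticity = 1/2

Elasticity = (dY/dX) · (X/Y)

dY/dX = 21/(2·√X)
At X = 46: dY/dX = 21·√46/92, Y = 21·√46

Elasticity = (21·√46/92) · (46 / (21·√46)) = 1/2

Interpretation: for a small percentage change in X, the percentage change in Y is approximately 0.50 times as large.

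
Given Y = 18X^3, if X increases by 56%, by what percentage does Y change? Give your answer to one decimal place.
279.6%

For Y = 18X^3:
If X → X(1 + 0.56)
Then Y → Y · (1 + 0.56)^3
     ≈ Y · 3.7964

Percentage change = ((1 + 0.56)^3 − 1) × 100% ≈ 279.6%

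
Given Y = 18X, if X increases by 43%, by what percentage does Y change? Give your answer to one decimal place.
43.0%

For Y = 18X:
If X → X(1 + 0.43)
Then Y → Y · (1 + 0.43)^1
     = Y · 1.4300

Percentage change = ((1 + 0.43)^1 − 1) × 100% = 43.0%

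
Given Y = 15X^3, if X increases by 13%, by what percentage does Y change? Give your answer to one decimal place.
44.3%

For Y = 15X^3:
If X → X(1 + 0.13)
Then Y → Y · (1 + 0.13)^3
     ≈ Y · 1.4429

Percentage change = ((1 + 0.13)^3 − 1) × 100% ≈ 44.3%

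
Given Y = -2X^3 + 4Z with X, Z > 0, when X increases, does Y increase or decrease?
Y decreases

Taking the partial derivative:
∂Y/∂X = -6X^2

∂Y/∂X = -6X^2 < 0 (assuming positive values)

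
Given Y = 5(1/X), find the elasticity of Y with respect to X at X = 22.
Elasticity = -1

Elasticity = (dY/dX) · (X/Y)

dY/dX = -5/X²
At X = 22: dY/dX = -5/484, Y = 5/22

Elasticity = (-5/484) · (22 / (5/22)) = -1

Interpretation: for a small percentage change in X, the percentage change in Y is approximately -1.00 times as large.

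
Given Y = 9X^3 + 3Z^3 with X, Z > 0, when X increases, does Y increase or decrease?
Y increases

Taking the partial derivative:
∂Y/∂X = 27X^2

∂Y/∂X = 27X^2 > 0 (assuming positive values)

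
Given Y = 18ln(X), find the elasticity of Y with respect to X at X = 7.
Elasticity = 1/ln(7) ≈ 0.5139

Elasticity = (dY/dX) · (X/Y)

dY/dX = 18/X
At X = 7: dY/dX = 18/7, Y = 18·ln(7)

Elasticity = (18/7) · (7 / (18·ln(7))) = 1/ln(7) ≈ 0.5139

Interpretation: for a small percentage change in X, the percentage change in Y is approximately 0.51 times as large.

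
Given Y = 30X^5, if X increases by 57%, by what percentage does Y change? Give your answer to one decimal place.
853.9%

For Y = 30X^5:
If X → X(1 + 0.57)
Then Y → Y · (1 + 0.57)^5
     ≈ Y · 9.5389

Percentage change = ((1 + 0.57)^5 − 1) × 100% ≈ 853.9%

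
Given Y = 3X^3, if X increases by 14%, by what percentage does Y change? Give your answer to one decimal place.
48.2%

For Y = 3X^3:
If X → X(1 + 0.14)
Then Y → Y · (1 + 0.14)^3
     ≈ Y · 1.4815

Percentage change = ((1 + 0.14)^3 − 1) × 100% ≈ 48.2%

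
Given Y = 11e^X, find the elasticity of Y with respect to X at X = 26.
Elasticity = 26

Elasticity = (dY/dX) · (X/Y)

dY/dX = 11·e^X
At X = 26: dY/dX = 11·e^26, Y = 11·e^26

Elasticity = (11·e^26) · (26 / (11·e^26)) = 26

Interpretation: for a small percentage change in X, the percentage change in Y is approximately 26.00 times as large.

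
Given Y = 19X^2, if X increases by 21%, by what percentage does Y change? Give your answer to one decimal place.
46.4%

For Y = 19X^2:
If X → X(1 + 0.21)
Then Y → Y · (1 + 0.21)^2
     = Y · 1.4641

Percentage change = ((1 + 0.21)^2 − 1) × 100% ≈ 46.4%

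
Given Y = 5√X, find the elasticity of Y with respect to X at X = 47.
Elasticity = 1/2

Elasticity = (dY/dX) · (X/Y)

dY/dX = 5/(2·√X)
At X = 47: dY/dX = 5·√47/94, Y = 5·√47

Elasticity = (5·√47/94) · (47 / (5·√47)) = 1/2

Interpretation: for a small percentage change in X, the percentage change in Y is approximately 0.50 times as large.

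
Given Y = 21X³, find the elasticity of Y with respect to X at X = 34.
Elasticity = 3

Elasticity = (dY/dX) · (X/Y)

dY/dX = 63·X²
At X = 34: dY/dX = 72828, Y = 825384

Elasticity = 72828 · (34 / 825384) = 3

Interpretation: for a small percentage change in X, the percentage change in Y is approximately 3.00 times as large.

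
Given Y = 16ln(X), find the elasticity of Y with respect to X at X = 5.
Elasticity = 1/ln(5) ≈ 0.6213

Elasticity = (dY/dX) · (X/Y)

dY/dX = 16/X
At X = 5: dY/dX = 16/5, Y = 16·ln(5)

Elasticity = (16/5) · (5 / (16·ln(5))) = 1/ln(5) ≈ 0.6213

Interpretation: for a small percentage change in X, the percentage change in Y is approximately 0.62 times as large.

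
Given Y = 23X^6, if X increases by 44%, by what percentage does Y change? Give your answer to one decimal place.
791.6%

For Y = 23X^6:
If X → X(1 + 0.44)
Then Y → Y · (1 + 0.44)^6
     ≈ Y · 8.9161

Percentage change = ((1 + 0.44)^6 − 1) × 100% ≈ 791.6%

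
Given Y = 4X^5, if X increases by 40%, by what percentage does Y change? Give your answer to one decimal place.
437.8%

For Y = 4X^5:
If X → X(1 + 0.4)
Then Y → Y · (1 + 0.4)^5
     ≈ Y · 5.3782

Percentage change = ((1 + 0.4)^5 − 1) × 100% ≈ 437.8%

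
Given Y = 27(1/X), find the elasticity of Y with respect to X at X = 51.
Elasticity = -1

Elasticity = (dY/dX) · (X/Y)

dY/dX = -27/X²
At X = 51: dY/dX = -3/289, Y = 9/17

Elasticity = (-3/289) · (51 / (9/17)) = -1

Interpretation: for a small percentage change in X, the percentage change in Y is approximately -1.00 times as large.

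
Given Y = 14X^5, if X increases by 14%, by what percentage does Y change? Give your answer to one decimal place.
92.5%

For Y = 14X^5:
If X → X(1 + 0.14)
Then Y → Y · (1 + 0.14)^5
     ≈ Y · 1.9254

Percentage change = ((1 + 0.14)^5 − 1) × 100% ≈ 92.5%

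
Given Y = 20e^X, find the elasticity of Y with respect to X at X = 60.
Elasticity = 60

Elasticity = (dY/dX) · (X/Y)

dY/dX = 20·e^X
At X = 60: dY/dX = 20·e^60, Y = 20·e^60

Elasticity = (20·e^60) · (60 / (20·e^60)) = 60

Interpretation: for a small percentage change in X, the percentage change in Y is approximately 60.00 times as large.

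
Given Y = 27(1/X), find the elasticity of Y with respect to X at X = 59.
Elasticity = -1

Elasticity = (dY/dX) · (X/Y)

dY/dX = -27/X²
At X = 59: dY/dX = -27/3481, Y = 27/59

Elasticity = (-27/3481) · (59 / (27/59)) = -1

Interpretation: for a small percentage change in X, the percentage change in Y is approximately -1.00 times as large.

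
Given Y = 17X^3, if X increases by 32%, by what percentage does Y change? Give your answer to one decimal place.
130.0%

For Y = 17X^3:
If X → X(1 + 0.32)
Then Y → Y · (1 + 0.32)^3
     ≈ Y · 2.3000

Percentage change = ((1 + 0.32)^3 − 1) × 100% ≈ 130.0%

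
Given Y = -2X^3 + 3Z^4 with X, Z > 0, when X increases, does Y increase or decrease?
Y decreases

Taking the partial derivative:
∂Y/∂X = -6X^2

∂Y/∂X = -6X^2 < 0 (assuming positive values)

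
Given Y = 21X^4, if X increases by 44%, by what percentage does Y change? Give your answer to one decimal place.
330.0%

For Y = 21X^4:
If X → X(1 + 0.44)
Then Y → Y · (1 + 0.44)^4
     ≈ Y · 4.2998

Percentage change = ((1 + 0.44)^4 − 1) × 100% ≈ 330.0%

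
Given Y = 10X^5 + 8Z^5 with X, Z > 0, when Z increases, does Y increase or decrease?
Y increases

Taking the partial derivative:
∂Y/∂Z = 40Z^4

∂Y/∂Z = 40Z^4 > 0 (assuming positive values)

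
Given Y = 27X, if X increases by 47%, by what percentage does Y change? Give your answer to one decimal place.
47.0%

For Y = 27X:
If X → X(1 + 0.47)
Then Y → Y · (1 + 0.47)^1
     = Y · 1.4700

Percentage change = ((1 + 0.47)^1 − 1) × 100% = 47.0%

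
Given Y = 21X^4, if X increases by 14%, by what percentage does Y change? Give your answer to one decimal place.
68.9%

For Y = 21X^4:
If X → X(1 + 0.14)
Then Y → Y · (1 + 0.14)^4
     ≈ Y · 1.6890

Percentage change = ((1 + 0.14)^4 − 1) × 100% ≈ 68.9%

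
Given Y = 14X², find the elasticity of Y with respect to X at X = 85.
Elasticity = 2

Elasticity = (dY/dX) · (X/Y)

dY/dX = 28·X
At X = 85: dY/dX = 2380, Y = 101150

Elasticity = 2380 · (85 / 101150) = 2

Interpretation: for a small percentage change in X, the percentage change in Y is approximately 2.00 times as large.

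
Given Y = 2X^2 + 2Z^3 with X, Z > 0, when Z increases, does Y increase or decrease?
Y increases

Taking the partial derivative:
∂Y/∂Z = 6Z^2

∂Y/∂Z = 6Z^2 > 0 (assuming positive values)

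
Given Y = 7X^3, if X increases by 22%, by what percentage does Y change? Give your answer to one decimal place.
81.6%

For Y = 7X^3:
If X → X(1 + 0.22)
Then Y → Y · (1 + 0.22)^3
     ≈ Y · 1.8158

Percentage change = ((1 + 0.22)^3 − 1) × 100% ≈ 81.6%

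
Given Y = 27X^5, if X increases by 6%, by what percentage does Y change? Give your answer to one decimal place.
33.8%

For Y = 27X^5:
If X → X(1 + 0.06)
Then Y → Y · (1 + 0.06)^5
     ≈ Y · 1.3382

Percentage change = ((1 + 0.06)^5 − 1) × 100% ≈ 33.8%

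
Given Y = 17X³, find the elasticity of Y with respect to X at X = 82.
Elasticity = 3

Elasticity = (dY/dX) · (X/Y)

dY/dX = 51·X²
At X = 82: dY/dX = 342924, Y = 9373256

Elasticity = 342924 · (82 / 9373256) = 3

Interpretation: for a small percentage change in X, the percentage change in Y is approximately 3.00 times as large.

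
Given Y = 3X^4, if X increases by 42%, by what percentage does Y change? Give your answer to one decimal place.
306.6%

For Y = 3X^4:
If X → X(1 + 0.42)
Then Y → Y · (1 + 0.42)^4
     ≈ Y · 4.0659

Percentage change = ((1 + 0.42)^4 − 1) × 100% ≈ 306.6%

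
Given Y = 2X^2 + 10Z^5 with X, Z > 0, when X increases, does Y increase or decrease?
Y increases

Taking the partial derivative:
∂Y/∂X = 4X

∂Y/∂X = 4X > 0 (assuming positive values)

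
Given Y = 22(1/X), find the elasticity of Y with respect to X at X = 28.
Elasticity = -1

Elasticity = (dY/dX) · (X/Y)

dY/dX = -22/X²
At X = 28: dY/dX = -11/392, Y = 11/14

Elasticity = (-11/392) · (28 / (11/14)) = -1

Interpretation: for a small percentage change in X, the percentage change in Y is approximately -1.00 times as large.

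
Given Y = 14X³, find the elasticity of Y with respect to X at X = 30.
Elasticity = 3

Elasticity = (dY/dX) · (X/Y)

dY/dX = 42·X²
At X = 30: dY/dX = 37800, Y = 378000

Elasticity = 37800 · (30 / 378000) = 3

Interpretation: for a small percentage change in X, the percentage change in Y is approximately 3.00 times as large.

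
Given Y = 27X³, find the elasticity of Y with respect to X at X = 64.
Elasticity = 3

Elasticity = (dY/dX) · (X/Y)

dY/dX = 81·X²
At X = 64: dY/dX = 331776, Y = 7077888

Elasticity = 331776 · (64 / 7077888) = 3

Interpretation: for a small percentage change in X, the percentage change in Y is approximately 3.00 times as large.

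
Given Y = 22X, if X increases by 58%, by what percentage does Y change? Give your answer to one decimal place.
58.0%

For Y = 22X:
If X → X(1 + 0.58)
Then Y → Y · (1 + 0.58)^1
     = Y · 1.5800

Percentage change = ((1 + 0.58)^1 − 1) × 100% = 58.0%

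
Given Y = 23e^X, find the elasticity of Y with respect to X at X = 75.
Elasticity = 75

Elasticity = (dY/dX) · (X/Y)

dY/dX = 23·e^X
At X = 75: dY/dX = 23·e^75, Y = 23·e^75

Elasticity = (23·e^75) · (75 / (23·e^75)) = 75

Interpretation: for a small percentage change in X, the percentage change in Y is approximately 75.00 times as large.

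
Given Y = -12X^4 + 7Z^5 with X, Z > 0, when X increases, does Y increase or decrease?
Y decreases

Taking the partial derivative:
∂Y/∂X = -48X^3

∂Y/∂X = -48X^3 < 0 (assuming positive values)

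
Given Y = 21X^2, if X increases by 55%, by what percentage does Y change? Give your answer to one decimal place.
140.3%

For Y = 21X^2:
If X → X(1 + 0.55)
Then Y → Y · (1 + 0.55)^2
     = Y · 2.4025

Percentage change = ((1 + 0.55)^2 − 1) × 100% ≈ 140.3%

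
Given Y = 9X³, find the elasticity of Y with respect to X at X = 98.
Elasticity = 3

Elasticity = (dY/dX) · (X/Y)

dY/dX = 27·X²
At X = 98: dY/dX = 259308, Y = 8470728

Elasticity = 259308 · (98 / 8470728) = 3

Interpretation: for a small percentage change in X, the percentage change in Y is approximately 3.00 times as large.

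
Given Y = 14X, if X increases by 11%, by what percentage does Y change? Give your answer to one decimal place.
11.0%

For Y = 14X:
If X → X(1 + 0.11)
Then Y → Y · (1 + 0.11)^1
     = Y · 1.1100

Percentage change = ((1 + 0.11)^1 − 1) × 100% = 11.0%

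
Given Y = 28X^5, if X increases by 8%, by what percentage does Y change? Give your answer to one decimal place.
46.9%

For Y = 28X^5:
If X → X(1 + 0.08)
Then Y → Y · (1 + 0.08)^5
     ≈ Y · 1.4693

Percentage change = ((1 + 0.08)^5 − 1) × 100% ≈ 46.9%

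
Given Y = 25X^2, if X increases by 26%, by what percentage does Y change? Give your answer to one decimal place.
58.8%

For Y = 25X^2:
If X → X(1 + 0.26)
Then Y → Y · (1 + 0.26)^2
     = Y · 1.5876

Percentage change = ((1 + 0.26)^2 − 1) × 100% ≈ 58.8%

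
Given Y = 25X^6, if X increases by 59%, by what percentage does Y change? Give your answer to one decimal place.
1515.8%

For Y = 25X^6:
If X → X(1 + 0.59)
Then Y → Y · (1 + 0.59)^6
     ≈ Y · 16.1578

Percentage change = ((1 + 0.59)^6 − 1) × 100% ≈ 1515.8%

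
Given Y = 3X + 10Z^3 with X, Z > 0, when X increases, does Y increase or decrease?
Y increases

Taking the partial derivative:
∂Y/∂X = 3

∂Y/∂X = 3 > 0 (assuming positive values)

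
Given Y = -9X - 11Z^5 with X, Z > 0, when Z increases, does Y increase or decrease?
Y decreases

Taking the partial derivative:
∂Y/∂Z = -55Z^4

∂Y/∂Z = -55Z^4 < 0 (assuming positive values)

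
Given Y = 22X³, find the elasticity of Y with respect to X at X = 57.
Elasticity = 3

Elasticity = (dY/dX) · (X/Y)

dY/dX = 66·X²
At X = 57: dY/dX = 214434, Y = 4074246

Elasticity = 214434 · (57 / 4074246) = 3

Interpretation: for a small percentage change in X, the percentage change in Y is approximately 3.00 times as large.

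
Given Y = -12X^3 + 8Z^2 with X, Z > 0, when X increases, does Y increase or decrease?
Y decreases

Taking the partial derivative:
∂Y/∂X = -36X^2

∂Y/∂X = -36X^2 < 0 (assuming positive values)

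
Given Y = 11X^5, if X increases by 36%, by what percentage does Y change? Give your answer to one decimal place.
365.3%

For Y = 11X^5:
If X → X(1 + 0.36)
Then Y → Y · (1 + 0.36)^5
     ≈ Y · 4.6526

Percentage change = ((1 + 0.36)^5 − 1) × 100% ≈ 365.3%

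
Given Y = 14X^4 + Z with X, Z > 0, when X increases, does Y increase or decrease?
Y increases

Taking the partial derivative:
∂Y/∂X = 56X^3

∂Y/∂X = 56X^3 > 0 (assuming positive values)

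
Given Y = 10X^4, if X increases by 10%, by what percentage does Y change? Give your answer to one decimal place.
46.4%

For Y = 10X^4:
If X → X(1 + 0.1)
Then Y → Y · (1 + 0.1)^4
     = Y · 1.4641

Percentage change = ((1 + 0.1)^4 − 1) × 100% ≈ 46.4%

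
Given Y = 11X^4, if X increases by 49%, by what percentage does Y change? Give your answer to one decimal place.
392.9%

For Y = 11X^4:
If X → X(1 + 0.49)
Then Y → Y · (1 + 0.49)^4
     ≈ Y · 4.9288

Percentage change = ((1 + 0.49)^4 − 1) × 100% ≈ 392.9%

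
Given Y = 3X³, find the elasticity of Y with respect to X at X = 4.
Elasticity = 3

Elasticity = (dY/dX) · (X/Y)

dY/dX = 9·X²
At X = 4: dY/dX = 144, Y = 192

Elasticity = 144 · (4 / 192) = 3

Interpretation: for a small percentage change in X, the percentage change in Y is approximately 3.00 times as large.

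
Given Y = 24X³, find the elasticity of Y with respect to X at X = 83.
Elasticity = 3

Elasticity = (dY/dX) · (X/Y)

dY/dX = 72·X²
At X = 83: dY/dX = 496008, Y = 13722888

Elasticity = 496008 · (83 / 13722888) = 3

Interpretation: for a small percentage change in X, the percentage change in Y is approximately 3.00 times as large.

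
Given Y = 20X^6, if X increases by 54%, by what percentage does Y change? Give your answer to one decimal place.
1233.9%

For Y = 20X^6:
If X → X(1 + 0.54)
Then Y → Y · (1 + 0.54)^6
     ≈ Y · 13.3390

Percentage change = ((1 + 0.54)^6 − 1) × 100% ≈ 1233.9%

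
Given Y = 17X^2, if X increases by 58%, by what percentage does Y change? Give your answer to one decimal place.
149.6%

For Y = 17X^2:
If X → X(1 + 0.58)
Then Y → Y · (1 + 0.58)^2
     = Y · 2.4964

Percentage change = ((1 + 0.58)^2 − 1) × 100% ≈ 149.6%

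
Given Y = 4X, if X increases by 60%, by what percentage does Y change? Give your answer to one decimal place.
60.0%

For Y = 4X:
If X → X(1 + 0.6)
Then Y → Y · (1 + 0.6)^1
     = Y · 1.6000

Percentage change = ((1 + 0.6)^1 − 1) × 100% = 60.0%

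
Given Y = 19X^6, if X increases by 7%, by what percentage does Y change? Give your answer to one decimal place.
50.1%

For Y = 19X^6:
If X → X(1 + 0.07)
Then Y → Y · (1 + 0.07)^6
     ≈ Y · 1.5007

Percentage change = ((1 + 0.07)^6 − 1) × 100% ≈ 50.1%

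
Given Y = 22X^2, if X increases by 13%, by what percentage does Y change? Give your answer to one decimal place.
27.7%

For Y = 22X^2:
If X → X(1 + 0.13)
Then Y → Y · (1 + 0.13)^2
     = Y · 1.2769

Percentage change = ((1 + 0.13)^2 − 1) × 100% ≈ 27.7%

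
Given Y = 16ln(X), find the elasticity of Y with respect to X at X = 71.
Elasticity = 1/ln(71) ≈ 0.2346

Elasticity = (dY/dX) · (X/Y)

dY/dX = 16/X
At X = 71: dY/dX = 16/71, Y = 16·ln(71)

Elasticity = (16/71) · (71 / (16·ln(71))) = 1/ln(71) ≈ 0.2346

Interpretation: for a small percentage change in X, the percentage change in Y is approximately 0.23 times as large.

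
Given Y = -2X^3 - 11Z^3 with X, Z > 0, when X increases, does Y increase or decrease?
Y decreases

Taking the partial derivative:
∂Y/∂X = -6X^2

∂Y/∂X = -6X^2 < 0 (assuming positive values)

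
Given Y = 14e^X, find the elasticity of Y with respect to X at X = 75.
Elasticity = 75

Elasticity = (dY/dX) · (X/Y)

dY/dX = 14·e^X
At X = 75: dY/dX = 14·e^75, Y = 14·e^75

Elasticity = (14·e^75) · (75 / (14·e^75)) = 75

Interpretation: for a small percentage change in X, the percentage change in Y is approximately 75.00 times as large.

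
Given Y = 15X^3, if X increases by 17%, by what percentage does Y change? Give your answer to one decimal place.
60.2%

For Y = 15X^3:
If X → X(1 + 0.17)
Then Y → Y · (1 + 0.17)^3
     ≈ Y · 1.6016

Percentage change = ((1 + 0.17)^3 − 1) × 100% ≈ 60.2%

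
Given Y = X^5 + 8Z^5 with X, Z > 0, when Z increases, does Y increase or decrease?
Y increases

Taking the partial derivative:
∂Y/∂Z = 40Z^4

∂Y/∂Z = 40Z^4 > 0 (assuming positive values)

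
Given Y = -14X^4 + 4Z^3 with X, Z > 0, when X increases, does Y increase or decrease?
Y decreases

Taking the partial derivative:
∂Y/∂X = -56X^3

∂Y/∂X = -56X^3 < 0 (assuming positive values)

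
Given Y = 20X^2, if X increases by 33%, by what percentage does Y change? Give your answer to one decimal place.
76.9%

For Y = 20X^2:
If X → X(1 + 0.33)
Then Y → Y · (1 + 0.33)^2
     = Y · 1.7689

Percentage change = ((1 + 0.33)^2 − 1) × 100% ≈ 76.9%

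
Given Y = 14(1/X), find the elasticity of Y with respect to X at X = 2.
Elasticity = -1

Elasticity = (dY/dX) · (X/Y)

dY/dX = -14/X²
At X = 2: dY/dX = -7/2, Y = 7

Elasticity = (-7/2) · (2 / 7) = -1

Interpretation: for a small percentage change in X, the percentage change in Y is approximately -1.00 times as large.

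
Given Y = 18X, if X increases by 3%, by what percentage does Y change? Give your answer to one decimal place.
3.0%

For Y = 18X:
If X → X(1 + 0.03)
Then Y → Y · (1 + 0.03)^1
     = Y · 1.0300

Percentage change = ((1 + 0.03)^1 − 1) × 100% = 3.0%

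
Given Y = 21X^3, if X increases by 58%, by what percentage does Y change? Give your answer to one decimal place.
294.4%

For Y = 21X^3:
If X → X(1 + 0.58)
Then Y → Y · (1 + 0.58)^3
     ≈ Y · 3.9443

Percentage change = ((1 + 0.58)^3 − 1) × 100% ≈ 294.4%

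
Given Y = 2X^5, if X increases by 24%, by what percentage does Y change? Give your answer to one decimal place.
193.2%

For Y = 2X^5:
If X → X(1 + 0.24)
Then Y → Y · (1 + 0.24)^5
     ≈ Y · 2.9316

Percentage change = ((1 + 0.24)^5 − 1) × 100% ≈ 193.2%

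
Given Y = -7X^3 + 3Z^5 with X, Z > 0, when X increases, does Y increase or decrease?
Y decreases

Taking the partial derivative:
∂Y/∂X = -21X^2

∂Y/∂X = -21X^2 < 0 (assuming positive values)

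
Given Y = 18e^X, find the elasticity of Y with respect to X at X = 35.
Elasticity = 35

Elasticity = (dY/dX) · (X/Y)

dY/dX = 18·e^X
At X = 35: dY/dX = 18·e^35, Y = 18·e^35

Elasticity = (18·e^35) · (35 / (18·e^35)) = 35

Interpretation: for a small percentage change in X, the percentage change in Y is approximately 35.00 times as large.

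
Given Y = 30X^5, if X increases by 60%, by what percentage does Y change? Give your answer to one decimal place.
948.6%

For Y = 30X^5:
If X → X(1 + 0.6)
Then Y → Y · (1 + 0.6)^5
     ≈ Y · 10.4858

Percentage change = ((1 + 0.6)^5 − 1) × 100% ≈ 948.6%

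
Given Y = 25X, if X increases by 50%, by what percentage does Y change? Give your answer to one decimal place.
50.0%

For Y = 25X:
If X → X(1 + 0.5)
Then Y → Y · (1 + 0.5)^1
     = Y · 1.5000

Percentage change = ((1 + 0.5)^1 − 1) × 100% = 50.0%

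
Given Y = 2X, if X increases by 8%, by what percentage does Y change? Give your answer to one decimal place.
8.0%

For Y = 2X:
If X → X(1 + 0.08)
Then Y → Y · (1 + 0.08)^1
     = Y · 1.0800

Percentage change = ((1 + 0.08)^1 − 1) × 100% = 8.0%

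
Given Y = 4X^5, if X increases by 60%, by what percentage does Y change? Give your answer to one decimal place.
948.6%

For Y = 4X^5:
If X → X(1 + 0.6)
Then Y → Y · (1 + 0.6)^5
     ≈ Y · 10.4858

Percentage change = ((1 + 0.6)^5 − 1) × 100% ≈ 948.6%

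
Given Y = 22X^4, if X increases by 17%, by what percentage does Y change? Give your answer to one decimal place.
87.4%

For Y = 22X^4:
If X → X(1 + 0.17)
Then Y → Y · (1 + 0.17)^4
     ≈ Y · 1.8739

Percentage change = ((1 + 0.17)^4 − 1) × 100% ≈ 87.4%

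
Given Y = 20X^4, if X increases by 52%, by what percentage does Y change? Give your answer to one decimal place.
433.8%

For Y = 20X^4:
If X → X(1 + 0.52)
Then Y → Y · (1 + 0.52)^4
     ≈ Y · 5.3379

Percentage change = ((1 + 0.52)^4 − 1) × 100% ≈ 433.8%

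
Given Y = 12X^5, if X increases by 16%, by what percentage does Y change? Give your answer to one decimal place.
110.0%

For Y = 12X^5:
If X → X(1 + 0.16)
Then Y → Y · (1 + 0.16)^5
     ≈ Y · 2.1003

Percentage change = ((1 + 0.16)^5 − 1) × 100% ≈ 110.0%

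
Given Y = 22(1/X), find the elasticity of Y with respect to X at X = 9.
Elasticity = -1

Elasticity = (dY/dX) · (X/Y)

dY/dX = -22/X²
At X = 9: dY/dX = -22/81, Y = 22/9

Elasticity = (-22/81) · (9 / (22/9)) = -1

Interpretation: for a small percentage change in X, the percentage change in Y is approximately -1.00 times as large.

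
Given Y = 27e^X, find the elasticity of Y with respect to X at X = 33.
Elasticity = 33

Elasticity = (dY/dX) · (X/Y)

dY/dX = 27·e^X
At X = 33: dY/dX = 27·e^33, Y = 27·e^33

Elasticity = (27·e^33) · (33 / (27·e^33)) = 33

Interpretation: for a small percentage change in X, the percentage change in Y is approximately 33.00 times as large.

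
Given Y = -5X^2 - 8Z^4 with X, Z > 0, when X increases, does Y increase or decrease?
Y decreases

Taking the partial derivative:
∂Y/∂X = -10X

∂Y/∂X = -10X < 0 (assuming positive values)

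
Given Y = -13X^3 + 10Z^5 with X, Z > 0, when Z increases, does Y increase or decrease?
Y increases

Taking the partial derivative:
∂Y/∂Z = 50Z^4

∂Y/∂Z = 50Z^4 > 0 (assuming positive values)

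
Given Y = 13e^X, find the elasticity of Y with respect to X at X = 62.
Elasticity = 62

Elasticity = (dY/dX) · (X/Y)

dY/dX = 13·e^X
At X = 62: dY/dX = 13·e^62, Y = 13·e^62

Elasticity = (13·e^62) · (62 / (13·e^62)) = 62

Interpretation: for a small percentage change in X, the percentage change in Y is approximately 62.00 times as large.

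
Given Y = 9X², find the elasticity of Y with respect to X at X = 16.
Elasticity = 2

Elasticity = (dY/dX) · (X/Y)

dY/dX = 18·X
At X = 16: dY/dX = 288, Y = 2304

Elasticity = 288 · (16 / 2304) = 2

Interpretation: for a small percentage change in X, the percentage change in Y is approximately 2.00 times as large.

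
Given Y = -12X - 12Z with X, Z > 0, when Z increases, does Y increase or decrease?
Y decreases

Taking the partial derivative:
∂Y/∂Z = -12

∂Y/∂Z = -12 < 0 (assuming positive values)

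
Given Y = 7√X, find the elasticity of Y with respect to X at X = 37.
Elasticity = 1/2

Elasticity = (dY/dX) · (X/Y)

dY/dX = 7/(2·√X)
At X = 37: dY/dX = 7·√37/74, Y = 7·√37

Elasticity = (7·√37/74) · (37 / (7·√37)) = 1/2

Interpretation: for a small percentage change in X, the percentage change in Y is approximately 0.50 times as large.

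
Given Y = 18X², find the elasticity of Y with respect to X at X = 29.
Elasticity = 2

Elasticity = (dY/dX) · (X/Y)

dY/dX = 36·X
At X = 29: dY/dX = 1044, Y = 15138

Elasticity = 1044 · (29 / 15138) = 2

Interpretation: for a small percentage change in X, the percentage change in Y is approximately 2.00 times as large.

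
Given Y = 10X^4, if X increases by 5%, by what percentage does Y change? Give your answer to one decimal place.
21.6%

For Y = 10X^4:
If X → X(1 + 0.05)
Then Y → Y · (1 + 0.05)^4
     ≈ Y · 1.2155

Percentage change = ((1 + 0.05)^4 − 1) × 100% ≈ 21.6%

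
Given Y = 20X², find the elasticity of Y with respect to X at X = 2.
Elasticity = 2

Elasticity = (dY/dX) · (X/Y)

dY/dX = 40·X
At X = 2: dY/dX = 80, Y = 80

Elasticity = 80 · (2 / 80) = 2

Interpretation: for a small percentage change in X, the percentage change in Y is approximately 2.00 times as large.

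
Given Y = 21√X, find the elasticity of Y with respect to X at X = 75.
Elasticity = 1/2

Elasticity = (dY/dX) · (X/Y)

dY/dX = 21/(2·√X)
At X = 75: dY/dX = 7·√3/10, Y = 105·√3

Elasticity = (7·√3/10) · (75 / (105·√3)) = 1/2

Interpretation: for a small percentage change in X, the percentage change in Y is approximately 0.50 times as large.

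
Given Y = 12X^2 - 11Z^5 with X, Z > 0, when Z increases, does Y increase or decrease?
Y decreases

Taking the partial derivative:
∂Y/∂Z = -55Z^4

∂Y/∂Z = -55Z^4 < 0 (assuming positive values)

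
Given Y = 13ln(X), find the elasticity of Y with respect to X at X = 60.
Elasticity = 1/ln(60) ≈ 0.2442

Elasticity = (dY/dX) · (X/Y)

dY/dX = 13/X
At X = 60: dY/dX = 13/60, Y = 13·ln(60)

Elasticity = (13/60) · (60 / (13·ln(60))) = 1/ln(60) ≈ 0.2442

Interpretation: for a small percentage change in X, the percentage change in Y is approximately 0.24 times as large.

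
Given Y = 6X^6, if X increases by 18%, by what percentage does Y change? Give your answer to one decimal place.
170.0%

For Y = 6X^6:
If X → X(1 + 0.18)
Then Y → Y · (1 + 0.18)^6
     ≈ Y · 2.6996

Percentage change = ((1 + 0.18)^6 − 1) × 100% ≈ 170.0%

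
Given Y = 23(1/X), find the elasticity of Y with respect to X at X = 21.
Elasticity = -1

Elasticity = (dY/dX) · (X/Y)

dY/dX = -23/X²
At X = 21: dY/dX = -23/441, Y = 23/21

Elasticity = (-23/441) · (21 / (23/21)) = -1

Interpretation: for a small percentage change in X, the percentage change in Y is approximately -1.00 times as large.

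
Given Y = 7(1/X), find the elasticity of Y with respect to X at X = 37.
Elasticity = -1

Elasticity = (dY/dX) · (X/Y)

dY/dX = -7/X²
At X = 37: dY/dX = -7/1369, Y = 7/37

Elasticity = (-7/1369) · (37 / (7/37)) = -1

Interpretation: for a small percentage change in X, the percentage change in Y is approximately -1.00 times as large.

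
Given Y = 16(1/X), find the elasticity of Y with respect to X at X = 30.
Elasticity = -1

Elasticity = (dY/dX) · (X/Y)

dY/dX = -16/X²
At X = 30: dY/dX = -4/225, Y = 8/15

Elasticity = (-4/225) · (30 / (8/15)) = -1

Interpretation: for a small percentage change in X, the percentage change in Y is approximately -1.00 times as large.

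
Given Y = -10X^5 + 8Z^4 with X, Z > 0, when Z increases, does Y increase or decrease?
Y increases

Taking the partial derivative:
∂Y/∂Z = 32Z^3

∂Y/∂Z = 32Z^3 > 0 (assuming positive values)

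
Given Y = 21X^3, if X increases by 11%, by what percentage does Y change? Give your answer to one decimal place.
36.8%

For Y = 21X^3:
If X → X(1 + 0.11)
Then Y → Y · (1 + 0.11)^3
     ≈ Y · 1.3676

Percentage change = ((1 + 0.11)^3 − 1) × 100% ≈ 36.8%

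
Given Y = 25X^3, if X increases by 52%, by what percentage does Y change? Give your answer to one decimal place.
251.2%

For Y = 25X^3:
If X → X(1 + 0.52)
Then Y → Y · (1 + 0.52)^3
     ≈ Y · 3.5118

Percentage change = ((1 + 0.52)^3 − 1) × 100% ≈ 251.2%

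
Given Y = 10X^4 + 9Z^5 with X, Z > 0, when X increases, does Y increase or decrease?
Y increases

Taking the partial derivative:
∂Y/∂X = 40X^3

∂Y/∂X = 40X^3 > 0 (assuming positive values)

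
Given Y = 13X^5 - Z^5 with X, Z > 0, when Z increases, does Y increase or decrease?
Y decreases

Taking the partial derivative:
∂Y/∂Z = -5Z^4

∂Y/∂Z = -5Z^4 < 0 (assuming positive values)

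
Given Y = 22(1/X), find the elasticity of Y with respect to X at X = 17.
Elasticity = -1

Elasticity = (dY/dX) · (X/Y)

dY/dX = -22/X²
At X = 17: dY/dX = -22/289, Y = 22/17

Elasticity = (-22/289) · (17 / (22/17)) = -1

Interpretation: for a small percentage change in X, the percentage change in Y is approximately -1.00 times as large.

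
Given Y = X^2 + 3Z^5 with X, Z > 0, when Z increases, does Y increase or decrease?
Y increases

Taking the partial derivative:
∂Y/∂Z = 15Z^4

∂Y/∂Z = 15Z^4 > 0 (assuming positive values)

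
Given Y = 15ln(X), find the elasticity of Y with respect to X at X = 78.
Elasticity = 1/ln(78) ≈ 0.2295

Elasticity = (dY/dX) · (X/Y)

dY/dX = 15/X
At X = 78: dY/dX = 5/26, Y = 15·ln(78)

Elasticity = (5/26) · (78 / (15·ln(78))) = 1/ln(78) ≈ 0.2295

Interpretation: for a small percentage change in X, the percentage change in Y is approximately 0.23 times as large.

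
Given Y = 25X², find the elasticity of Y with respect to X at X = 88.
Elasticity = 2

Elasticity = (dY/dX) · (X/Y)

dY/dX = 50·X
At X = 88: dY/dX = 4400, Y = 193600

Elasticity = 4400 · (88 / 193600) = 2

Interpretation: for a small percentage change in X, the percentage change in Y is approximately 2.00 times as large.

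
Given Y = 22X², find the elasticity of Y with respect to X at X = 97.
Elasticity = 2

Elasticity = (dY/dX) · (X/Y)

dY/dX = 44·X
At X = 97: dY/dX = 4268, Y = 206998

Elasticity = 4268 · (97 / 206998) = 2

Interpretation: for a small percentage change in X, the percentage change in Y is approximately 2.00 times as large.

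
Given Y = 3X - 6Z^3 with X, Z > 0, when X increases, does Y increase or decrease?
Y increases

Taking the partial derivative:
∂Y/∂X = 3

∂Y/∂X = 3 > 0 (assuming positive values)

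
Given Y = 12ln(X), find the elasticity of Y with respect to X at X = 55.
Elasticity = 1/ln(55) ≈ 0.2495

Elasticity = (dY/dX) · (X/Y)

dY/dX = 12/X
At X = 55: dY/dX = 12/55, Y = 12·ln(55)

Elasticity = (12/55) · (55 / (12·ln(55))) = 1/ln(55) ≈ 0.2495

Interpretation: for a small percentage change in X, the percentage change in Y is approximately 0.25 times as large.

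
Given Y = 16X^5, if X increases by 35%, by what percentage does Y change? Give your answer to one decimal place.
348.4%

For Y = 16X^5:
If X → X(1 + 0.35)
Then Y → Y · (1 + 0.35)^5
     ≈ Y · 4.4840

Percentage change = ((1 + 0.35)^5 − 1) × 100% ≈ 348.4%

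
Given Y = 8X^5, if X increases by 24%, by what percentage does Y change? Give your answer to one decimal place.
193.2%

For Y = 8X^5:
If X → X(1 + 0.24)
Then Y → Y · (1 + 0.24)^5
     ≈ Y · 2.9316

Percentage change = ((1 + 0.24)^5 − 1) × 100% ≈ 193.2%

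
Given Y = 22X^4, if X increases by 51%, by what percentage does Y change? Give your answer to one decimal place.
419.9%

For Y = 22X^4:
If X → X(1 + 0.51)
Then Y → Y · (1 + 0.51)^4
     ≈ Y · 5.1989

Percentage change = ((1 + 0.51)^4 − 1) × 100% ≈ 419.9%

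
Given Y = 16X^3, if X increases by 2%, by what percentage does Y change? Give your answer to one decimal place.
6.1%

For Y = 16X^3:
If X → X(1 + 0.02)
Then Y → Y · (1 + 0.02)^3
     ≈ Y · 1.0612

Percentage change = ((1 + 0.02)^3 − 1) × 100% ≈ 6.1%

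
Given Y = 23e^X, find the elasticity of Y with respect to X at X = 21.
Elasticity = 21

Elasticity = (dY/dX) · (X/Y)

dY/dX = 23·e^X
At X = 21: dY/dX = 23·e^21, Y = 23·e^21

Elasticity = (23·e^21) · (21 / (23·e^21)) = 21

Interpretation: for a small percentage change in X, the percentage change in Y is approximately 21.00 times as large.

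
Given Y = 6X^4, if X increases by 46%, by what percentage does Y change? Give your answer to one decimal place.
354.4%

For Y = 6X^4:
If X → X(1 + 0.46)
Then Y → Y · (1 + 0.46)^4
     ≈ Y · 4.5437

Percentage change = ((1 + 0.46)^4 − 1) × 100% ≈ 354.4%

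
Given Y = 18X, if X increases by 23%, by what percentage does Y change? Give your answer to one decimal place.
23.0%

For Y = 18X:
If X → X(1 + 0.23)
Then Y → Y · (1 + 0.23)^1
     = Y · 1.2300

Percentage change = ((1 + 0.23)^1 − 1) × 100% = 23.0%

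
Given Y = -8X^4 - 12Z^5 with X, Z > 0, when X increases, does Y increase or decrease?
Y decreases

Taking the partial derivative:
∂Y/∂X = -32X^3

∂Y/∂X = -32X^3 < 0 (assuming positive values)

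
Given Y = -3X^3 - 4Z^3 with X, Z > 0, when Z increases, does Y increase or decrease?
Y decreases

Taking the partial derivative:
∂Y/∂Z = -12Z^2

∂Y/∂Z = -12Z^2 < 0 (assuming positive values)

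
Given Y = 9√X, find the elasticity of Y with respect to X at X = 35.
Elasticity = 1/2

Elasticity = (dY/dX) · (X/Y)

dY/dX = 9/(2·√X)
At X = 35: dY/dX = 9·√35/70, Y = 9·√35

Elasticity = (9·√35/70) · (35 / (9·√35)) = 1/2

Interpretation: for a small percentage change in X, the percentage change in Y is approximately 0.50 times as large.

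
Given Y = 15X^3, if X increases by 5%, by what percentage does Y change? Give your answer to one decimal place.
15.8%

For Y = 15X^3:
If X → X(1 + 0.05)
Then Y → Y · (1 + 0.05)^3
     ≈ Y · 1.1576

Percentage change = ((1 + 0.05)^3 − 1) × 100% ≈ 15.8%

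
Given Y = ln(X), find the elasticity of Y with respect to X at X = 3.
Elasticity = 1/ln(3) ≈ 0.9102

Elasticity = (dY/dX) · (X/Y)

dY/dX = 1/X
At X = 3: dY/dX = 1/3, Y = ln(3)

Elasticity = (1/3) · (3 / (ln(3))) = 1/ln(3) ≈ 0.9102

Interpretation: for a small percentage change in X, the percentage change in Y is approximately 0.91 times as large.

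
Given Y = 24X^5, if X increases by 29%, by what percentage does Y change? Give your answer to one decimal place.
257.2%

For Y = 24X^5:
If X → X(1 + 0.29)
Then Y → Y · (1 + 0.29)^5
     ≈ Y · 3.5723

Percentage change = ((1 + 0.29)^5 − 1) × 100% ≈ 257.2%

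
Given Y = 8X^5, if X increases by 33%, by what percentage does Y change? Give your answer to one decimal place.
316.2%

For Y = 8X^5:
If X → X(1 + 0.33)
Then Y → Y · (1 + 0.33)^5
     ≈ Y · 4.1616

Percentage change = ((1 + 0.33)^5 − 1) × 100% ≈ 316.2%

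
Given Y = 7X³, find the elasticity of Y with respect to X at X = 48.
Elasticity = 3

Elasticity = (dY/dX) · (X/Y)

dY/dX = 21·X²
At X = 48: dY/dX = 48384, Y = 774144

Elasticity = 48384 · (48 / 774144) = 3

Interpretation: for a small percentage change in X, the percentage change in Y is approximately 3.00 times as large.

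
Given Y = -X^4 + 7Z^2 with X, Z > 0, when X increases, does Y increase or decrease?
Y decreases

Taking the partial derivative:
∂Y/∂X = -4X^3

∂Y/∂X = -4X^3 < 0 (assuming positive values)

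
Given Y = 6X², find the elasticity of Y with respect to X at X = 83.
Elasticity = 2

Elasticity = (dY/dX) · (X/Y)

dY/dX = 12·X
At X = 83: dY/dX = 996, Y = 41334

Elasticity = 996 · (83 / 41334) = 2

Interpretation: for a small percentage change in X, the percentage change in Y is approximately 2.00 times as large.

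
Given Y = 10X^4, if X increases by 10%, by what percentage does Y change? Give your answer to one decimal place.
46.4%

For Y = 10X^4:
If X → X(1 + 0.1)
Then Y → Y · (1 + 0.1)^4
     = Y · 1.4641

Percentage change = ((1 + 0.1)^4 − 1) × 100% ≈ 46.4%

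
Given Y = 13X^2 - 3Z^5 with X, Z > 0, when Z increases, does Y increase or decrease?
Y decreases

Taking the partial derivative:
∂Y/∂Z = -15Z^4

∂Y/∂Z = -15Z^4 < 0 (assuming positive values)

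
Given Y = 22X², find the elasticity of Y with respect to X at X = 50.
Elasticity = 2

Elasticity = (dY/dX) · (X/Y)

dY/dX = 44·X
At X = 50: dY/dX = 2200, Y = 55000

Elasticity = 2200 · (50 / 55000) = 2

Interpretation: for a small percentage change in X, the percentage change in Y is approximately 2.00 times as large.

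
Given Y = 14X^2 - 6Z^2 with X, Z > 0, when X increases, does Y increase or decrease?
Y increases

Taking the partial derivative:
∂Y/∂X = 28X

∂Y/∂X = 28X > 0 (assuming positive values)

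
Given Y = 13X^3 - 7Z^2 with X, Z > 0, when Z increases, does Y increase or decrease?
Y decreases

Taking the partial derivative:
∂Y/∂Z = -14Z

∂Y/∂Z = -14Z < 0 (assuming positive values)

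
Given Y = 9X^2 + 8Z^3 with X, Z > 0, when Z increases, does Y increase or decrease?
Y increases

Taking the partial derivative:
∂Y/∂Z = 24Z^2

∂Y/∂Z = 24Z^2 > 0 (assuming positive values)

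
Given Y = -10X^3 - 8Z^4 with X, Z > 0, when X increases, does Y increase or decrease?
Y decreases

Taking the partial derivative:
∂Y/∂X = -30X^2

∂Y/∂X = -30X^2 < 0 (assuming positive values)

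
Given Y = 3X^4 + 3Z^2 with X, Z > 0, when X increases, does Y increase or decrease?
Y increases

Taking the partial derivative:
∂Y/∂X = 12X^3

∂Y/∂X = 12X^3 > 0 (assuming positive values)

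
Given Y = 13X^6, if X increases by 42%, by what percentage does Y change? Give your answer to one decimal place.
719.8%

For Y = 13X^6:
If X → X(1 + 0.42)
Then Y → Y · (1 + 0.42)^6
     ≈ Y · 8.1984

Percentage change = ((1 + 0.42)^6 − 1) × 100% ≈ 719.8%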